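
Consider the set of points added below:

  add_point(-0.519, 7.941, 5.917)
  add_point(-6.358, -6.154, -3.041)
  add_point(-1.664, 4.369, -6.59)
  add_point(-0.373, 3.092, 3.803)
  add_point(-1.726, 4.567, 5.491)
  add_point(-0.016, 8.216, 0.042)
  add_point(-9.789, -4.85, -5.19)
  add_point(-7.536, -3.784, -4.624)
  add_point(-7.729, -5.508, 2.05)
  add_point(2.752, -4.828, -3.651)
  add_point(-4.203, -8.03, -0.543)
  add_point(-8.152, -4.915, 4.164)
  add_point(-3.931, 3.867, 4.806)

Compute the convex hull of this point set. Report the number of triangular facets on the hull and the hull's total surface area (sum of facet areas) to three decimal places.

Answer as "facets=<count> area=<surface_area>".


11 of the 13 inputs are extreme points: [0, 2, 3, 4, 5, 6, 8, 9, 10, 11, 12].

Facet areas (half cross-product norm):
  f1: (p0, p5, p9) → 39.6563
  f2: (p2, p9, p6) → 60.0656
  f3: (p2, p5, p6) → 44.2757
  f4: (p2, p5, p9) → 41.4071
  f5: (p10, p9, p6) → 31.9900
  f6: (p12, p11, p6) → 45.9528
  f7: (p12, p11, p0) → 7.4206
  f8: (p12, p5, p6) → 54.3013
  f9: (p12, p0, p5) → 15.9167
  f10: (p3, p0, p9) → 12.2758
  f11: (p3, p10, p9) → 45.7226
  f12: (p3, p10, p11) → 38.2890
  f13: (p8, p11, p6) → 4.6962
  f14: (p8, p10, p6) → 18.4380
  f15: (p8, p10, p11) → 3.7368
  f16: (p4, p11, p0) → 5.1543
  f17: (p4, p3, p0) → 4.2653
  f18: (p4, p3, p11) → 14.6186
Σ area = 488.183

Euler characteristic 11−27+18 = 2 ✓

facets=18 area=488.183


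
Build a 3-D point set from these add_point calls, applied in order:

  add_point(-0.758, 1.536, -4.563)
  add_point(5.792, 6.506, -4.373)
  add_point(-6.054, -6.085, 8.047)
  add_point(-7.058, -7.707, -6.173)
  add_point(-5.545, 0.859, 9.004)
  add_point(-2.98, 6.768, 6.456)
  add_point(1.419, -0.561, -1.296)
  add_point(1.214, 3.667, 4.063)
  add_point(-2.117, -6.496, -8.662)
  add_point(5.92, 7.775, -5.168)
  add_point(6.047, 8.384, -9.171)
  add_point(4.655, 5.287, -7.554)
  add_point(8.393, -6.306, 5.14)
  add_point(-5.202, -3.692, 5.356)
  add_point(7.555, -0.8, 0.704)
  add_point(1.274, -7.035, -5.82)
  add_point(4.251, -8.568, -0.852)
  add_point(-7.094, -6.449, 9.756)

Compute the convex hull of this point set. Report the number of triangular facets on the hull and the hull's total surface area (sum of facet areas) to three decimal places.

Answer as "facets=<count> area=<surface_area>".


facets=18 area=936.504

Points on the hull: [3, 4, 5, 8, 9, 10, 12, 14, 15, 16, 17] (11 of 18).

Facet areas (half cross-product norm):
  f1: (p16, p12, p17) → 58.8202
  f2: (p16, p10, p12) → 72.3112
  f3: (p3, p16, p17) → 91.0191
  f4: (p5, p3, p10) → 164.1634
  f5: (p8, p3, p10) → 37.7257
  f6: (p8, p3, p16) → 28.7415
  f7: (p4, p12, p17) → 58.9710
  f8: (p4, p5, p12) → 55.8836
  f9: (p4, p3, p17) → 59.9679
  f10: (p4, p5, p3) → 60.0711
  f11: (p9, p5, p12) → 116.5686
  f12: (p9, p5, p10) → 17.3461
  f13: (p15, p16, p10) → 47.6297
  f14: (p15, p8, p10) → 36.7290
  f15: (p15, p8, p16) → 4.6383
  f16: (p14, p10, p12) → 6.8684
  f17: (p14, p9, p12) → 3.2138
  f18: (p14, p9, p10) → 15.8354
Σ area = 936.504

Check V−E+F: 11 − 27 + 18 = 2.


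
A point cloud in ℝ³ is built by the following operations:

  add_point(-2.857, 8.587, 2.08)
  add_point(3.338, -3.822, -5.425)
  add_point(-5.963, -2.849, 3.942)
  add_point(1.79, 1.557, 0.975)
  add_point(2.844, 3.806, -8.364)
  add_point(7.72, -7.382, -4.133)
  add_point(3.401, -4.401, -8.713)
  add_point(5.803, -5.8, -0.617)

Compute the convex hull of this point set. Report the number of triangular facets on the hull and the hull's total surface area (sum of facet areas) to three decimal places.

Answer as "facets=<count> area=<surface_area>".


Points on the hull: [0, 2, 3, 4, 5, 6, 7] (7 of 8).

Per-facet area ½‖(b−a)×(c−a)‖:
  f1: (p6, p5, p2) → 54.7145
  f2: (p7, p5, p2) → 17.6251
  f3: (p4, p0, p2) → 76.4114
  f4: (p4, p6, p2) → 64.1536
  f5: (p4, p6, p5) → 25.7395
  f6: (p3, p7, p5) → 13.4868
  f7: (p3, p4, p5) → 54.8560
  f8: (p3, p4, p0) → 41.0656
  f9: (p3, p0, p2) → 39.7204
  f10: (p3, p7, p2) → 40.0474
Σ area = 427.820

Euler characteristic 7−15+10 = 2 ✓

facets=10 area=427.820


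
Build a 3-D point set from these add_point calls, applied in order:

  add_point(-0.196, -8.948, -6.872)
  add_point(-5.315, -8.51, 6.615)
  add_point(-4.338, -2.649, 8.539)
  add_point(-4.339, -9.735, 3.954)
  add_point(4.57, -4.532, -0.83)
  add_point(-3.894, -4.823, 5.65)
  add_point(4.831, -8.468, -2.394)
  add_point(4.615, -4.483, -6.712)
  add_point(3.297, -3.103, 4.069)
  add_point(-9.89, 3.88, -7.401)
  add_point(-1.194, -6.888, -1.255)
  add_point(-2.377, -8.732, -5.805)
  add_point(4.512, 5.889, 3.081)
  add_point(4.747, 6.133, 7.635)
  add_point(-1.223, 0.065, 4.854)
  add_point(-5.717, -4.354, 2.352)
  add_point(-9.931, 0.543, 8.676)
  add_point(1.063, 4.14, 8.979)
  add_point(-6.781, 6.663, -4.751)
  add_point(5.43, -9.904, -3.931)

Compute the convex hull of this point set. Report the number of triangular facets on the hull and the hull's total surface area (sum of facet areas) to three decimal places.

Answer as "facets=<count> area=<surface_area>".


Hull vertices (14/20): indices [0, 1, 2, 3, 7, 8, 9, 11, 12, 13, 16, 17, 18, 19].

Per-facet area ½‖(b−a)×(c−a)‖:
  f1: (p1, p9, p16) → 85.1121
  f2: (p18, p9, p16) → 37.0334
  f3: (p2, p17, p16) → 27.6528
  f4: (p2, p1, p16) → 18.9469
  f5: (p2, p1, p17) → 14.4504
  f6: (p8, p1, p19) → 56.1498
  f7: (p8, p1, p17) → 47.1886
  f8: (p13, p17, p16) → 9.4489
  f9: (p13, p18, p16) → 108.9644
  f10: (p13, p18, p12) → 24.9856
  f11: (p13, p8, p17) → 19.8623
  f12: (p13, p12, p19) → 35.2809
  f13: (p13, p8, p19) → 30.4404
  f14: (p7, p12, p19) → 41.3630
  f15: (p7, p18, p12) → 92.1935
  f16: (p7, p18, p9) → 39.6924
  f17: (p3, p1, p9) → 28.3922
  f18: (p3, p11, p9) → 73.5596
  f19: (p3, p1, p19) → 11.8213
  f20: (p0, p11, p9) → 15.7532
  f21: (p0, p7, p9) → 52.5483
  f22: (p0, p7, p19) → 17.5731
  f23: (p0, p3, p19) → 37.0044
  f24: (p0, p3, p11) → 9.8134
Σ area = 935.231

Check V−E+F: 14 − 36 + 24 = 2.

facets=24 area=935.231


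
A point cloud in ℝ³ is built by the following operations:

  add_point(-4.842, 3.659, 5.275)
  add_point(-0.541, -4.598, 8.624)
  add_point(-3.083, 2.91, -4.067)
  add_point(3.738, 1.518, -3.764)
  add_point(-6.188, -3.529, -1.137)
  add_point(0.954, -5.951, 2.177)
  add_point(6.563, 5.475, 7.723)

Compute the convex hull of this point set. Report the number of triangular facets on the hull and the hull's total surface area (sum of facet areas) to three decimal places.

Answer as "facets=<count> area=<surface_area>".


Hull vertices (7/7): indices [0, 1, 2, 3, 4, 5, 6].

Facet areas (half cross-product norm):
  f1: (p1, p5, p4) → 27.5742
  f2: (p1, p5, p6) → 41.7186
  f3: (p3, p5, p4) → 39.9569
  f4: (p3, p5, p6) → 60.0564
  f5: (p0, p1, p4) → 45.3604
  f6: (p0, p1, p6) → 54.4452
  f7: (p2, p3, p6) → 42.5954
  f8: (p2, p0, p6) → 56.2467
  f9: (p2, p3, p4) → 26.3144
  f10: (p2, p0, p4) → 34.0682
Σ area = 428.336

Euler: V−E+F = 7−15+10 = 2.

facets=10 area=428.336


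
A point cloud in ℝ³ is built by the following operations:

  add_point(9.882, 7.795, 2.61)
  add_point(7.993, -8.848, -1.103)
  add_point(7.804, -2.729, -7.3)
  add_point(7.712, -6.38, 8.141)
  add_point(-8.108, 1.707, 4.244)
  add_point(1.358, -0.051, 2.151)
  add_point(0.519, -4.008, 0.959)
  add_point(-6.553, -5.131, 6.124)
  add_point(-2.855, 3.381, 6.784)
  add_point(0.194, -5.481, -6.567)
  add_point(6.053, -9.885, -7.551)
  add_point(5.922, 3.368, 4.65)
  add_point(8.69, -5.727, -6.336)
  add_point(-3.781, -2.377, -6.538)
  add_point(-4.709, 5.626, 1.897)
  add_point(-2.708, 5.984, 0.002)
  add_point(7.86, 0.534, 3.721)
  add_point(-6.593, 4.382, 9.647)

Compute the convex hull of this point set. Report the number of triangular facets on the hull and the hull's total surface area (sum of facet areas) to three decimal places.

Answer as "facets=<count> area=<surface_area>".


facets=20 area=968.228

12 of the 18 inputs are extreme points: [0, 1, 2, 3, 4, 7, 10, 12, 13, 14, 15, 17].

Area of each hull facet:
  f1: (p7, p17, p4) → 22.3804
  f2: (p13, p7, p4) → 44.1215
  f3: (p13, p7, p10) → 81.6748
  f4: (p3, p17, p0) → 125.9239
  f5: (p3, p7, p17) → 73.3005
  f6: (p2, p13, p10) → 41.8991
  f7: (p2, p15, p0) → 87.9012
  f8: (p2, p15, p13) → 61.9217
  f9: (p1, p7, p10) → 55.6598
  f10: (p1, p3, p7) → 68.9679
  f11: (p1, p3, p0) → 73.0807
  f12: (p14, p17, p0) → 58.3175
  f13: (p14, p15, p0) → 14.7079
  f14: (p14, p17, p4) → 17.6360
  f15: (p14, p13, p4) → 32.9403
  f16: (p14, p15, p13) → 14.3746
  f17: (p12, p2, p10) → 6.9822
  f18: (p12, p1, p10) → 14.9649
  f19: (p12, p2, p0) → 21.6582
  f20: (p12, p1, p0) → 49.8149
Σ area = 968.228

Euler: V−E+F = 12−30+20 = 2.


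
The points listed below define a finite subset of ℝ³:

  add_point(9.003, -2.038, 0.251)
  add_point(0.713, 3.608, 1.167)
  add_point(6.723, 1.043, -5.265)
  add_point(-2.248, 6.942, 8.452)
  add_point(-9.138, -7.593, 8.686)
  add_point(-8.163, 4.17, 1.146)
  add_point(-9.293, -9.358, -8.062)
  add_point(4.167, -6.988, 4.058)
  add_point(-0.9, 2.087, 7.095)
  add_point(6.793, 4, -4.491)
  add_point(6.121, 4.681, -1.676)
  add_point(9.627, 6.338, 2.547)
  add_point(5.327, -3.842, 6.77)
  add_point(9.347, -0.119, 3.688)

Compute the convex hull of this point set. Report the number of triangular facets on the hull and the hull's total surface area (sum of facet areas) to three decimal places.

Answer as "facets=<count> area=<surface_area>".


facets=18 area=990.628

Hull vertices (11/14): indices [0, 2, 3, 4, 5, 6, 7, 9, 11, 12, 13].

Facet areas (half cross-product norm):
  f1: (p7, p4, p6) → 112.7568
  f2: (p5, p4, p6) → 105.5208
  f3: (p5, p4, p3) → 68.1223
  f4: (p0, p7, p6) → 70.4886
  f5: (p12, p3, p11) → 70.3351
  f6: (p12, p4, p3) → 93.3124
  f7: (p12, p7, p4) → 30.3088
  f8: (p2, p0, p6) → 64.0526
  f9: (p2, p0, p11) → 28.6504
  f10: (p9, p3, p11) → 52.4938
  f11: (p9, p5, p3) → 74.7463
  f12: (p9, p2, p11) → 10.3859
  f13: (p9, p5, p6) → 129.7617
  f14: (p9, p2, p6) → 24.1007
  f15: (p13, p0, p7) → 15.5751
  f16: (p13, p12, p7) → 12.9490
  f17: (p13, p0, p11) → 12.2389
  f18: (p13, p12, p11) → 14.8291
Σ area = 990.628

Check V−E+F: 11 − 27 + 18 = 2.


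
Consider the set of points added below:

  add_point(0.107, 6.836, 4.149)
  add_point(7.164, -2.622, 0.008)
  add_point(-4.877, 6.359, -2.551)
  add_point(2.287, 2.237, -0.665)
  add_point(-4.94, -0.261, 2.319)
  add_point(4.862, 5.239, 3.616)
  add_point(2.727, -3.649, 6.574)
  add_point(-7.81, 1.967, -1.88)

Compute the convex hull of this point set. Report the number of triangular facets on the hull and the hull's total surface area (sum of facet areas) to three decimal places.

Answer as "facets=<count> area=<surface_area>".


facets=12 area=323.989

Extreme-point indices: [0, 1, 2, 3, 4, 5, 6, 7] — 8 of 8 on the boundary.

Area of each hull facet:
  f1: (p2, p1, p7) → 40.4559
  f2: (p2, p0, p7) → 21.4097
  f3: (p4, p1, p7) → 31.3685
  f4: (p4, p6, p1) → 37.5360
  f5: (p4, p0, p7) → 24.5009
  f6: (p4, p6, p0) → 40.2932
  f7: (p5, p2, p0) → 18.7417
  f8: (p5, p6, p1) → 33.3476
  f9: (p5, p6, p0) → 24.2000
  f10: (p3, p2, p1) → 8.3108
  f11: (p3, p5, p1) → 20.1535
  f12: (p3, p5, p2) → 23.6711
Σ area = 323.989

Check V−E+F: 8 − 18 + 12 = 2.


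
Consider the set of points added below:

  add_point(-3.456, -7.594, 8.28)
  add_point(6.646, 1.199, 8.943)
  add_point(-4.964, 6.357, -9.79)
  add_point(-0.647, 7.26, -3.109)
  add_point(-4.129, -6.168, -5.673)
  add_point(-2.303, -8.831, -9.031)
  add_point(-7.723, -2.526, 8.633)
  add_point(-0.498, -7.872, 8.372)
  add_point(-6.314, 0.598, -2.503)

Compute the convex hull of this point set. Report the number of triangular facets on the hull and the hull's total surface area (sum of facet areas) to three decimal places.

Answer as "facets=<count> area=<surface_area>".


Hull vertices (9/9): indices [0, 1, 2, 3, 4, 5, 6, 7, 8].

Area of each hull facet:
  f1: (p7, p1, p6) → 51.9524
  f2: (p7, p5, p1) → 100.0508
  f3: (p3, p1, p6) → 105.4206
  f4: (p3, p2, p6) → 64.5296
  f5: (p3, p5, p1) → 131.8955
  f6: (p3, p5, p2) → 61.7780
  f7: (p8, p2, p6) → 20.9116
  f8: (p0, p5, p6) → 57.0461
  f9: (p0, p7, p6) → 6.9455
  f10: (p0, p7, p5) → 25.8280
  f11: (p4, p5, p2) → 28.9146
  f12: (p4, p8, p2) → 35.9567
  f13: (p4, p5, p6) → 14.7915
  f14: (p4, p8, p6) → 44.5244
Σ area = 750.545

Euler characteristic 9−21+14 = 2 ✓

facets=14 area=750.545


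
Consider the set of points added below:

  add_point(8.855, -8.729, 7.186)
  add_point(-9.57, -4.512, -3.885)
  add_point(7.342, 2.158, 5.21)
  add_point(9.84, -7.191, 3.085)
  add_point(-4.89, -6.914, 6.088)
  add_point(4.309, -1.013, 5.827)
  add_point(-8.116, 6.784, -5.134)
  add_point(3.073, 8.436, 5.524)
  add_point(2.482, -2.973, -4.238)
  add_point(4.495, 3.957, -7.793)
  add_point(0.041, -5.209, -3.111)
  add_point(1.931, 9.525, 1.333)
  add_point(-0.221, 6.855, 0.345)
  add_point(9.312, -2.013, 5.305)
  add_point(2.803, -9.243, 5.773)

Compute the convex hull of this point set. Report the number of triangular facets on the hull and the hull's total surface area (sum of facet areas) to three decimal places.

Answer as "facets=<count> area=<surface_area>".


facets=22 area=912.137

13 of the 15 inputs are extreme points: [0, 1, 2, 3, 4, 6, 7, 8, 9, 10, 11, 13, 14].

Area of each hull facet:
  f1: (p6, p9, p1) → 75.4140
  f2: (p6, p9, p11) → 62.8659
  f3: (p6, p4, p1) → 62.4787
  f4: (p7, p6, p11) → 20.8983
  f5: (p7, p6, p4) → 123.0218
  f6: (p8, p9, p3) → 40.2775
  f7: (p8, p10, p3) → 19.5914
  f8: (p8, p9, p1) → 45.4208
  f9: (p8, p10, p1) → 13.2341
  f10: (p0, p7, p4) → 113.2975
  f11: (p13, p0, p3) → 12.6743
  f12: (p13, p9, p3) → 42.8895
  f13: (p14, p4, p1) → 41.0711
  f14: (p14, p0, p4) → 11.1670
  f15: (p14, p10, p1) → 45.5439
  f16: (p14, p10, p3) → 39.0706
  f17: (p14, p0, p3) → 13.9894
  f18: (p2, p0, p7) → 20.5983
  f19: (p2, p13, p0) → 8.5896
  f20: (p2, p13, p9) → 30.1446
  f21: (p2, p9, p11) → 53.6984
  f22: (p2, p7, p11) → 16.2003
Σ area = 912.137

Euler: V−E+F = 13−33+22 = 2.


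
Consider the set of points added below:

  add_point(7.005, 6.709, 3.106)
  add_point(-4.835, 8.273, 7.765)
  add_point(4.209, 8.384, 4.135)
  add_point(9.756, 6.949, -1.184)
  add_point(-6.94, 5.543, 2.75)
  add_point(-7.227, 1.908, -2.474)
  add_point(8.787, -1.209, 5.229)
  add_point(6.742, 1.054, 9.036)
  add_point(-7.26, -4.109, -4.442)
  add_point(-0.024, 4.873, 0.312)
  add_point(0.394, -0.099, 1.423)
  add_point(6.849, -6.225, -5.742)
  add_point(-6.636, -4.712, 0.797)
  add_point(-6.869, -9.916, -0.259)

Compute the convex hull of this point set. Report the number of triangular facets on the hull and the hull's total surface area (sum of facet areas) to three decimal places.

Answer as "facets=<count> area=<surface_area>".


Extreme-point indices: [0, 1, 2, 3, 4, 5, 6, 7, 8, 11, 13] — 11 of 14 on the boundary.

Triangle areas on the boundary:
  f1: (p5, p11, p8) → 44.7369
  f2: (p5, p11, p3) → 110.8780
  f3: (p13, p11, p8) → 50.9660
  f4: (p13, p1, p7) → 127.9303
  f5: (p2, p1, p7) → 44.6534
  f6: (p4, p5, p3) → 54.5630
  f7: (p4, p2, p3) → 37.6420
  f8: (p4, p2, p1) → 29.6493
  f9: (p4, p13, p1) → 38.4725
  f10: (p4, p5, p8) → 12.1677
  f11: (p4, p13, p8) → 41.1722
  f12: (p6, p13, p11) → 92.7183
  f13: (p6, p13, p7) → 45.4970
  f14: (p6, p11, p3) → 62.1590
  f15: (p6, p7, p3) → 25.1087
  f16: (p0, p7, p3) → 15.7493
  f17: (p0, p2, p3) → 6.4632
  f18: (p0, p2, p7) → 13.9485
Σ area = 854.475

Euler: V−E+F = 11−27+18 = 2.

facets=18 area=854.475


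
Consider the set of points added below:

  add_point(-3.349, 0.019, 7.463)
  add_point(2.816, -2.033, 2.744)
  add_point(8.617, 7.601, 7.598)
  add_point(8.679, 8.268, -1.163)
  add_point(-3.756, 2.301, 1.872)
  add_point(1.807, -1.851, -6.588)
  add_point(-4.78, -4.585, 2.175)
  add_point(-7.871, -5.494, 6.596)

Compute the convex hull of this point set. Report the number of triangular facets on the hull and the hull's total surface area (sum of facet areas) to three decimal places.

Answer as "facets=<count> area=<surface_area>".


Extreme-point indices: [0, 1, 2, 3, 4, 5, 6, 7] — 8 of 8 on the boundary.

Facet areas (half cross-product norm):
  f1: (p4, p5, p3) → 68.8737
  f2: (p4, p2, p3) → 60.0328
  f3: (p1, p2, p7) → 61.8147
  f4: (p1, p5, p3) → 56.2948
  f5: (p1, p2, p3) → 50.7575
  f6: (p0, p2, p7) → 16.8309
  f7: (p0, p4, p7) → 21.5364
  f8: (p0, p4, p2) → 42.4718
  f9: (p6, p1, p7) → 18.6357
  f10: (p6, p1, p5) → 37.1871
  f11: (p6, p4, p7) → 18.2842
  f12: (p6, p4, p5) → 36.7484
Σ area = 489.468

Check V−E+F: 8 − 18 + 12 = 2.

facets=12 area=489.468


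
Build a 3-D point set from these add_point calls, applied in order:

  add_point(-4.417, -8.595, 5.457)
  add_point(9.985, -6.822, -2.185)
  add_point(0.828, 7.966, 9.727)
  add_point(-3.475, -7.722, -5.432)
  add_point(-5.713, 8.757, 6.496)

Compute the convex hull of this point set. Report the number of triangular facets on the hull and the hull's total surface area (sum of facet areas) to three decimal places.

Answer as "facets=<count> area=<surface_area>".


facets=6 area=593.316

Extreme-point indices: [0, 1, 2, 3, 4] — 5 of 5 on the boundary.

Per-facet area ½‖(b−a)×(c−a)‖:
  f1: (p3, p1, p4) → 141.4994
  f2: (p3, p0, p4) → 95.5538
  f3: (p3, p0, p1) → 75.2762
  f4: (p2, p1, p4) → 75.5588
  f5: (p2, p0, p4) → 63.2597
  f6: (p2, p0, p1) → 142.1683
Σ area = 593.316

Check V−E+F: 5 − 9 + 6 = 2.


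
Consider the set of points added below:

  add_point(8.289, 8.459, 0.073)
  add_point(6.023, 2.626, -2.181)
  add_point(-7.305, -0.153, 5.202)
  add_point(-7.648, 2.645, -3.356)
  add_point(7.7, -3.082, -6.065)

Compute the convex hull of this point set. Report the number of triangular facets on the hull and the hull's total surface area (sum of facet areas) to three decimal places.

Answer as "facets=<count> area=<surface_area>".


4 of the 5 inputs are extreme points: [0, 2, 3, 4].

Area of each hull facet:
  f1: (p4, p0, p3) → 102.1946
  f2: (p2, p0, p3) → 77.4197
  f3: (p2, p4, p3) → 74.7984
  f4: (p2, p4, p0) → 114.9939
Σ area = 369.407

Euler characteristic 4−6+4 = 2 ✓

facets=4 area=369.407


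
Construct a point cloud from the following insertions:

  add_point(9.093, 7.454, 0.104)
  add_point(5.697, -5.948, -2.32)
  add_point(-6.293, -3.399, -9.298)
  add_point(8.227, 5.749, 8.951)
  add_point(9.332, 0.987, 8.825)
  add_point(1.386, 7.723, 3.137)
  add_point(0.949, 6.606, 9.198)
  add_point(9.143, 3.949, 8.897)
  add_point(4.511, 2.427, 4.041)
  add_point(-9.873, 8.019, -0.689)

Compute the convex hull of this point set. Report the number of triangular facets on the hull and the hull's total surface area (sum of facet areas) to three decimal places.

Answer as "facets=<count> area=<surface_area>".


facets=14 area=767.728

Hull vertices (9/10): indices [0, 1, 2, 3, 4, 5, 6, 7, 9].

Per-facet area ½‖(b−a)×(c−a)‖:
  f1: (p6, p2, p9) → 107.4834
  f2: (p0, p2, p9) → 135.8420
  f3: (p1, p0, p4) → 69.0058
  f4: (p1, p0, p2) → 98.2938
  f5: (p1, p6, p4) → 68.4843
  f6: (p1, p6, p2) → 124.6600
  f7: (p5, p6, p9) → 35.5506
  f8: (p5, p0, p9) → 31.8345
  f9: (p5, p0, p6) → 23.2448
  f10: (p3, p0, p6) → 32.9976
  f11: (p7, p6, p4) → 11.8924
  f12: (p7, p3, p6) → 6.1615
  f13: (p7, p0, p4) → 13.1775
  f14: (p7, p3, p0) → 9.0993
Σ area = 767.728

Euler characteristic 9−21+14 = 2 ✓


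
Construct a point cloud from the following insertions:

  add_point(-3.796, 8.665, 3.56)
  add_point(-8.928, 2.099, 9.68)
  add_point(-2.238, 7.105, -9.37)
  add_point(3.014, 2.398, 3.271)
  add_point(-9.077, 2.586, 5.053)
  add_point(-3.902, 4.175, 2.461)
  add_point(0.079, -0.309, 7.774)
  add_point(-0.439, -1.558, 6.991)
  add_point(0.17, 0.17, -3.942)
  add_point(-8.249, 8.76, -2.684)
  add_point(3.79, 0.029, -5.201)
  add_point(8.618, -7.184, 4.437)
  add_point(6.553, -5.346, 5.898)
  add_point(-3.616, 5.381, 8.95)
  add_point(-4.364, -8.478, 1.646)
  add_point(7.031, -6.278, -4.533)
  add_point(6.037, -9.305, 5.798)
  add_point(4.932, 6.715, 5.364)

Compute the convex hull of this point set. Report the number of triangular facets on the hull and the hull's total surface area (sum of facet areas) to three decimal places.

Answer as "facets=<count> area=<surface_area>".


facets=24 area=964.827

Points on the hull: [0, 1, 2, 4, 6, 9, 10, 11, 12, 13, 14, 15, 16, 17] (14 of 18).

Triangle areas on the boundary:
  f1: (p9, p14, p4) → 59.0912
  f2: (p9, p14, p2) → 82.3655
  f3: (p1, p14, p4) → 28.6868
  f4: (p1, p14, p16) → 78.0243
  f5: (p1, p9, p4) → 12.6648
  f6: (p15, p14, p2) → 109.2183
  f7: (p15, p17, p11) → 65.7585
  f8: (p15, p16, p11) → 15.7304
  f9: (p15, p14, p16) → 58.1161
  f10: (p0, p17, p2) → 59.7401
  f11: (p0, p9, p2) → 34.2657
  f12: (p0, p1, p9) → 38.8369
  f13: (p13, p0, p17) → 27.4102
  f14: (p13, p0, p1) → 18.6176
  f15: (p10, p17, p2) → 63.9266
  f16: (p10, p15, p2) → 13.9881
  f17: (p10, p15, p17) → 41.8615
  f18: (p12, p13, p17) → 57.0018
  f19: (p12, p16, p11) → 5.3742
  f20: (p12, p17, p11) → 14.4817
  f21: (p6, p1, p16) → 34.0632
  f22: (p6, p13, p1) → 21.6248
  f23: (p6, p12, p16) → 14.5556
  f24: (p6, p12, p13) → 9.4234
Σ area = 964.827

Check V−E+F: 14 − 36 + 24 = 2.


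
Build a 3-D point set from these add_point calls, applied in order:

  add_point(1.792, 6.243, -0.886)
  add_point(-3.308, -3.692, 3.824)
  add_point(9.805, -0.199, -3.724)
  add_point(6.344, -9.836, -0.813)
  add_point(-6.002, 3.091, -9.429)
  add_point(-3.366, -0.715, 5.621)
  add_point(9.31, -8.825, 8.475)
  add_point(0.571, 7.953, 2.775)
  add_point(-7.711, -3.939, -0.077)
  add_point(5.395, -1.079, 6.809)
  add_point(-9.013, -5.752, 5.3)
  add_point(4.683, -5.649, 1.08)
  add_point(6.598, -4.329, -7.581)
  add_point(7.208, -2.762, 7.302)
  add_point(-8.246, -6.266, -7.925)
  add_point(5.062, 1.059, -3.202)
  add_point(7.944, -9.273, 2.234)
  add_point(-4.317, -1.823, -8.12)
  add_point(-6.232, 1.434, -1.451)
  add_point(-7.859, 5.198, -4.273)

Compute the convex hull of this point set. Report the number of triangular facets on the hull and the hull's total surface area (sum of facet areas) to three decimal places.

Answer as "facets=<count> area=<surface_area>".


Points on the hull: [0, 2, 3, 4, 5, 6, 7, 9, 10, 12, 13, 14, 16, 19] (14 of 20).

Per-facet area ½‖(b−a)×(c−a)‖:
  f1: (p19, p7, p10) → 81.4830
  f2: (p19, p4, p7) → 30.5045
  f3: (p0, p7, p2) → 16.2342
  f4: (p0, p4, p2) → 63.2910
  f5: (p0, p4, p7) → 21.3466
  f6: (p5, p7, p10) → 18.9826
  f7: (p5, p6, p10) → 55.8026
  f8: (p13, p7, p2) → 71.7208
  f9: (p13, p6, p2) → 36.0913
  f10: (p13, p5, p6) → 30.4807
  f11: (p3, p6, p10) → 83.0935
  f12: (p9, p5, p7) → 41.6810
  f13: (p9, p13, p7) → 4.9493
  f14: (p9, p13, p5) → 7.1830
  f15: (p14, p3, p10) → 102.4401
  f16: (p14, p19, p10) → 75.1065
  f17: (p14, p19, p4) → 28.3240
  f18: (p16, p6, p2) → 31.7818
  f19: (p16, p3, p6) → 3.1037
  f20: (p12, p14, p3) → 65.0729
  f21: (p12, p16, p2) → 34.2864
  f22: (p12, p16, p3) → 12.5869
  f23: (p12, p4, p2) → 47.1323
  f24: (p12, p14, p4) → 68.3272
Σ area = 1031.006

Euler characteristic 14−36+24 = 2 ✓

facets=24 area=1031.006


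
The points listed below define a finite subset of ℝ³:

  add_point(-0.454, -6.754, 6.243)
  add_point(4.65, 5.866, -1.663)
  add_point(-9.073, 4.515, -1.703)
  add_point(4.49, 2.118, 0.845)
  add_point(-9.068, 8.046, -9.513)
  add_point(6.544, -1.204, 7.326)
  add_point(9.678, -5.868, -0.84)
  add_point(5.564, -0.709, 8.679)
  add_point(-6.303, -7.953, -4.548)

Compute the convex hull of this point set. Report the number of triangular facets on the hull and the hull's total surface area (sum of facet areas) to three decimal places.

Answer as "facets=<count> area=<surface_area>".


Extreme-point indices: [0, 1, 2, 4, 5, 6, 7, 8] — 8 of 9 on the boundary.

Area of each hull facet:
  f1: (p4, p8, p2) → 55.0080
  f2: (p4, p8, p6) → 139.6264
  f3: (p0, p8, p2) → 79.3317
  f4: (p0, p7, p2) → 72.1075
  f5: (p0, p8, p6) → 75.9998
  f6: (p1, p4, p6) → 88.6752
  f7: (p1, p7, p2) → 84.7054
  f8: (p1, p4, p2) → 59.0519
  f9: (p5, p1, p6) → 54.8032
  f10: (p5, p1, p7) → 9.5084
  f11: (p5, p0, p6) → 44.1305
  f12: (p5, p0, p7) → 7.7259
Σ area = 770.674

Euler characteristic 8−18+12 = 2 ✓

facets=12 area=770.674


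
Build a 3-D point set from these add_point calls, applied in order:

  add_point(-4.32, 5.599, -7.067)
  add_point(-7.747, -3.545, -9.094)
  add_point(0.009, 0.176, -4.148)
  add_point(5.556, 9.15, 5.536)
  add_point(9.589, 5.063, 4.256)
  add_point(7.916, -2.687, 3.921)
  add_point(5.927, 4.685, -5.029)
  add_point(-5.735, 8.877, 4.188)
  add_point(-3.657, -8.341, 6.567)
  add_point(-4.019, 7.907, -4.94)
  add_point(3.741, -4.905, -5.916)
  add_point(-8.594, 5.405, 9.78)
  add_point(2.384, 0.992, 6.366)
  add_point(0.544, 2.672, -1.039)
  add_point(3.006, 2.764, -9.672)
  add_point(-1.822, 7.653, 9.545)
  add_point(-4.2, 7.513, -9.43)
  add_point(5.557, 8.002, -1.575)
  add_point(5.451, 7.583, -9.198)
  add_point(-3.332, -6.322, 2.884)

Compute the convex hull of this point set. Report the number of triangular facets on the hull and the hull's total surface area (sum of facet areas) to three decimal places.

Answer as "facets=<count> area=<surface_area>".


facets=20 area=1151.387

Hull vertices (12/20): indices [1, 3, 4, 5, 7, 8, 10, 11, 14, 15, 16, 18].

Area of each hull facet:
  f1: (p1, p8, p11) → 124.9579
  f2: (p15, p8, p11) → 53.3581
  f3: (p10, p1, p8) → 87.1079
  f4: (p10, p1, p14) → 49.0498
  f5: (p5, p15, p4) → 50.9321
  f6: (p5, p15, p8) → 94.3053
  f7: (p5, p10, p8) → 69.6107
  f8: (p18, p10, p14) → 16.1821
  f9: (p18, p5, p4) → 56.5939
  f10: (p18, p5, p10) → 71.0653
  f11: (p3, p15, p4) → 20.5545
  f12: (p3, p18, p4) → 41.7767
  f13: (p7, p15, p11) → 21.2939
  f14: (p7, p3, p15) → 28.6340
  f15: (p16, p1, p11) → 112.8689
  f16: (p16, p7, p11) → 31.7070
  f17: (p16, p1, p14) → 48.3179
  f18: (p16, p18, p14) → 23.2613
  f19: (p16, p3, p18) → 71.4882
  f20: (p16, p7, p3) → 78.3211
Σ area = 1151.387

Check V−E+F: 12 − 30 + 20 = 2.


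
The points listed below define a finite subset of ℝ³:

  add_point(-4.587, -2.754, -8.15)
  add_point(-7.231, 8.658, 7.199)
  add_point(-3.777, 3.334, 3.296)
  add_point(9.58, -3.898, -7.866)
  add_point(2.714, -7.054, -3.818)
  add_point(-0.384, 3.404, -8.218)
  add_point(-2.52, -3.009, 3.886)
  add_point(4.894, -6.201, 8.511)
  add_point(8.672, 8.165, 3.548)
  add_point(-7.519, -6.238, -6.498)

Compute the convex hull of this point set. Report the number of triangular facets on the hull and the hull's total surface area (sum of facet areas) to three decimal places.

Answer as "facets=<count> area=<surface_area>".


Hull vertices (9/10): indices [0, 1, 3, 4, 5, 6, 7, 8, 9].

Area of each hull facet:
  f1: (p8, p7, p3) → 117.2951
  f2: (p8, p7, p1) → 122.7860
  f3: (p5, p8, p3) → 91.6194
  f4: (p5, p8, p1) → 117.3043
  f5: (p4, p3, p9) → 35.5026
  f6: (p4, p7, p9) → 60.7038
  f7: (p4, p7, p3) → 51.3161
  f8: (p6, p1, p9) → 73.9846
  f9: (p6, p7, p9) → 41.2463
  f10: (p6, p7, p1) → 53.4321
  f11: (p0, p1, p9) → 46.6463
  f12: (p0, p5, p1) → 65.8547
  f13: (p0, p3, p9) → 29.0120
  f14: (p0, p5, p3) → 46.0445
Σ area = 952.748

Check V−E+F: 9 − 21 + 14 = 2.

facets=14 area=952.748


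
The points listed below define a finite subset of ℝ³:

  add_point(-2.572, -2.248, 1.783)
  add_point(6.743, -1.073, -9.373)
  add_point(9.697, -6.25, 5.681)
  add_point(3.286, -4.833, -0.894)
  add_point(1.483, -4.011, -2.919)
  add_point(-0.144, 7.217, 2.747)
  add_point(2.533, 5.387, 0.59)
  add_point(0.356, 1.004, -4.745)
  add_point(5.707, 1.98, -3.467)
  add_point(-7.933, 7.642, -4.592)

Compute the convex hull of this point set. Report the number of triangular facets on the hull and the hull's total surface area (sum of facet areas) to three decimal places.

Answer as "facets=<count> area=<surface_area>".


9 of the 10 inputs are extreme points: [0, 1, 2, 3, 4, 5, 6, 8, 9].

Facet areas (half cross-product norm):
  f1: (p5, p0, p9) → 51.4219
  f2: (p5, p0, p2) → 66.1491
  f3: (p4, p1, p9) → 66.5112
  f4: (p4, p0, p9) → 41.4748
  f5: (p8, p1, p2) → 41.7217
  f6: (p3, p0, p2) → 30.0031
  f7: (p3, p4, p0) → 9.1355
  f8: (p3, p1, p2) → 41.6694
  f9: (p3, p4, p1) → 12.1422
  f10: (p6, p5, p2) → 24.2683
  f11: (p6, p8, p2) → 39.9049
  f12: (p6, p5, p9) → 20.6536
  f13: (p6, p1, p9) → 74.8424
  f14: (p6, p8, p1) → 8.7932
Σ area = 528.691

Check V−E+F: 9 − 21 + 14 = 2.

facets=14 area=528.691


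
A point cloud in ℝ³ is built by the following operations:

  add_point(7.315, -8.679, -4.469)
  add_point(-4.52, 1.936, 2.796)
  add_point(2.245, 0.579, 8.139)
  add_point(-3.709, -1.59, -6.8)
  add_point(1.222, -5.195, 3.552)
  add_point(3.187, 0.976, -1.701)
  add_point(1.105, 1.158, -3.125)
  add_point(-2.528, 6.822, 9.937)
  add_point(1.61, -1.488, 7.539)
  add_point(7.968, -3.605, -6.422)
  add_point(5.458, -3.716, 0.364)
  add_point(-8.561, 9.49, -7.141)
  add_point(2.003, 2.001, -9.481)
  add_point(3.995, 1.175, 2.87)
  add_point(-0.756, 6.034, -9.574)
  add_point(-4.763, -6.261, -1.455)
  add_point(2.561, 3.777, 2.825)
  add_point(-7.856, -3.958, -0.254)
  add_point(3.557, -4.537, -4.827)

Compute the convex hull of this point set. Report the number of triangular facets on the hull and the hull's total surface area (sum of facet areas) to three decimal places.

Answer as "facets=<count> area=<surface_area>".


facets=26 area=848.636

Points on the hull: [0, 2, 3, 4, 7, 8, 9, 10, 11, 12, 13, 14, 15, 16, 17] (15 of 19).

Area of each hull facet:
  f1: (p17, p7, p11) → 113.7927
  f2: (p12, p0, p9) → 18.4269
  f3: (p10, p0, p9) → 18.2433
  f4: (p3, p12, p0) → 45.7266
  f5: (p3, p17, p11) → 48.8463
  f6: (p8, p17, p7) → 59.9608
  f7: (p14, p12, p9) → 8.3001
  f8: (p14, p16, p9) → 74.7204
  f9: (p14, p3, p11) → 38.2770
  f10: (p14, p3, p12) → 17.7339
  f11: (p14, p7, p11) → 80.9130
  f12: (p14, p16, p7) → 51.0198
  f13: (p13, p16, p9) → 14.0489
  f14: (p4, p8, p0) → 19.8437
  f15: (p4, p8, p17) → 26.1383
  f16: (p2, p8, p7) → 7.1992
  f17: (p2, p16, p7) → 24.6328
  f18: (p2, p13, p16) → 8.2880
  f19: (p2, p10, p0) → 9.7802
  f20: (p2, p8, p0) → 14.2316
  f21: (p2, p10, p9) → 16.0453
  f22: (p2, p13, p9) → 16.4392
  f23: (p15, p4, p0) → 41.8070
  f24: (p15, p4, p17) → 15.0911
  f25: (p15, p3, p0) → 44.6473
  f26: (p15, p3, p17) → 14.4821
Σ area = 848.636

Euler: V−E+F = 15−39+26 = 2.


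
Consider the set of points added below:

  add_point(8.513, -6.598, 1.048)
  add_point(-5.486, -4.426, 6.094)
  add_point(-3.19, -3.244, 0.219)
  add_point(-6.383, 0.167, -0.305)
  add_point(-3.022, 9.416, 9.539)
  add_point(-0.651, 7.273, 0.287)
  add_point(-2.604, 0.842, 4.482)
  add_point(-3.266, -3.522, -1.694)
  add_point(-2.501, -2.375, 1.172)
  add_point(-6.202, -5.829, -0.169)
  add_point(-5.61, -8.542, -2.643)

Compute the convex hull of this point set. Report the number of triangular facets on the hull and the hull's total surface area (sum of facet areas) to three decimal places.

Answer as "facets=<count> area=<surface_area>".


facets=12 area=527.682

Extreme-point indices: [0, 1, 3, 4, 5, 7, 9, 10] — 8 of 11 on the boundary.

Per-facet area ½‖(b−a)×(c−a)‖:
  f1: (p5, p4, p3) → 44.6350
  f2: (p5, p4, p0) → 78.3650
  f3: (p5, p10, p3) → 29.1288
  f4: (p1, p4, p3) → 53.9048
  f5: (p1, p4, p0) → 108.6509
  f6: (p1, p10, p0) → 67.9474
  f7: (p7, p10, p0) → 34.2856
  f8: (p7, p5, p0) → 70.3808
  f9: (p7, p5, p10) → 6.1851
  f10: (p9, p10, p3) → 7.7583
  f11: (p9, p1, p3) → 19.0154
  f12: (p9, p1, p10) → 7.4249
Σ area = 527.682

Euler characteristic 8−18+12 = 2 ✓


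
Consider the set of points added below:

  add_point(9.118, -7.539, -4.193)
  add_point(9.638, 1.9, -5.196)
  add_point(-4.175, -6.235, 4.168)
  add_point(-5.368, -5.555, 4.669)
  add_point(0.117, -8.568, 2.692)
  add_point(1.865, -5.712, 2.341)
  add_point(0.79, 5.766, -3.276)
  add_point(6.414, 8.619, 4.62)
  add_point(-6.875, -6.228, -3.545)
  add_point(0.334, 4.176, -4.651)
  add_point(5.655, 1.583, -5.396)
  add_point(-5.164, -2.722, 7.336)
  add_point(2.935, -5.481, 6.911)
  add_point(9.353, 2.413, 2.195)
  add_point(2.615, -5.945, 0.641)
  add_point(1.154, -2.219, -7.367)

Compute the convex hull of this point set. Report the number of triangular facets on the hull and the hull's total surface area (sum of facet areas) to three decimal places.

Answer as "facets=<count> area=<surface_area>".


facets=22 area=758.432

Extreme-point indices: [0, 1, 2, 3, 4, 6, 7, 8, 9, 11, 12, 13, 15] — 13 of 16 on the boundary.

Facet areas (half cross-product norm):
  f1: (p6, p7, p1) → 48.3255
  f2: (p6, p11, p8) → 76.9847
  f3: (p6, p11, p7) → 73.8174
  f4: (p0, p4, p8) → 54.2369
  f5: (p3, p11, p8) → 10.9972
  f6: (p12, p11, p7) → 62.7859
  f7: (p12, p0, p4) → 33.7883
  f8: (p12, p3, p4) → 19.4576
  f9: (p12, p3, p11) → 16.2848
  f10: (p15, p0, p8) → 46.7884
  f11: (p15, p0, p1) → 41.1511
  f12: (p2, p4, p8) → 20.8512
  f13: (p2, p3, p8) → 5.9640
  f14: (p2, p3, p4) → 0.2221
  f15: (p13, p12, p7) → 39.7471
  f16: (p13, p12, p0) → 61.4372
  f17: (p13, p7, p1) → 24.6664
  f18: (p13, p0, p1) → 35.2151
  f19: (p9, p6, p1) → 10.3178
  f20: (p9, p15, p1) → 31.4045
  f21: (p9, p6, p8) → 10.1451
  f22: (p9, p15, p8) → 33.8439
Σ area = 758.432

Check V−E+F: 13 − 33 + 22 = 2.


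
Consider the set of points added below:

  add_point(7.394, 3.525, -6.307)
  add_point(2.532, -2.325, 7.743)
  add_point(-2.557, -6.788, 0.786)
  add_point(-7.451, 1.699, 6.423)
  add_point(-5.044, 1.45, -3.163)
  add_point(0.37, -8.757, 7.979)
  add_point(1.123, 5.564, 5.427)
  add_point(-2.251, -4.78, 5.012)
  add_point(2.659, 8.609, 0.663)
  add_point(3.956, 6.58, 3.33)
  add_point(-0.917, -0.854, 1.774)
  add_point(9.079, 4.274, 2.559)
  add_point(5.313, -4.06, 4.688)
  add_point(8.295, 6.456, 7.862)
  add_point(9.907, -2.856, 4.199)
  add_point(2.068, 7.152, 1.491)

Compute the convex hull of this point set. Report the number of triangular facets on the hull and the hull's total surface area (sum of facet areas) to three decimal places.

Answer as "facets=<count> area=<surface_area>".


Points on the hull: [0, 2, 3, 4, 5, 6, 8, 11, 13, 14] (10 of 16).

Facet areas (half cross-product norm):
  f1: (p2, p0, p14) → 82.0813
  f2: (p13, p0, p8) → 45.7906
  f3: (p5, p2, p3) → 45.0260
  f4: (p5, p2, p14) → 47.0934
  f5: (p5, p13, p3) → 101.7603
  f6: (p5, p13, p14) → 58.5805
  f7: (p4, p2, p3) → 44.3660
  f8: (p4, p2, p0) → 61.5191
  f9: (p4, p8, p3) → 54.4145
  f10: (p4, p0, p8) → 53.4342
  f11: (p6, p8, p3) → 23.3946
  f12: (p6, p13, p3) → 17.9871
  f13: (p6, p13, p8) → 22.3159
  f14: (p11, p0, p14) → 32.9146
  f15: (p11, p13, p14) → 20.9736
  f16: (p11, p13, p0) → 11.2573
Σ area = 722.909

Euler: V−E+F = 10−24+16 = 2.

facets=16 area=722.909


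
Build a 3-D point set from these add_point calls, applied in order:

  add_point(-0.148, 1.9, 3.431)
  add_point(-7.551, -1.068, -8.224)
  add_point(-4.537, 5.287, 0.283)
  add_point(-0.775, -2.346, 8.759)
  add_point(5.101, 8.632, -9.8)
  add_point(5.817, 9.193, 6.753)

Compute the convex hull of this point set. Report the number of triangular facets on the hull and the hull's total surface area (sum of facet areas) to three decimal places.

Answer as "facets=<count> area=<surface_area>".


facets=6 area=555.737

Extreme-point indices: [1, 2, 3, 4, 5] — 5 of 6 on the boundary.

Area of each hull facet:
  f1: (p4, p3, p1) → 144.9629
  f2: (p4, p3, p5) → 110.8569
  f3: (p2, p3, p1) → 63.9448
  f4: (p2, p3, p5) → 70.0212
  f5: (p2, p4, p1) → 77.1524
  f6: (p2, p4, p5) → 88.7993
Σ area = 555.737

Euler: V−E+F = 5−9+6 = 2.


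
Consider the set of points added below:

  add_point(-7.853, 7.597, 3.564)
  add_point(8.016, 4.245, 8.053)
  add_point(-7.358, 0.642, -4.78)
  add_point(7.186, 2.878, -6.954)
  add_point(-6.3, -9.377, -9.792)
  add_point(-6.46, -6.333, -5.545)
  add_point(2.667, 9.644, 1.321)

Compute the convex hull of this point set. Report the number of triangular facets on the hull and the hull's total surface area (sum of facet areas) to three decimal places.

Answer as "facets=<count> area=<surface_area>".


Hull vertices (7/7): indices [0, 1, 2, 3, 4, 5, 6].

Area of each hull facet:
  f1: (p6, p1, p0) → 53.5054
  f2: (p2, p4, p0) → 24.6051
  f3: (p2, p6, p0) → 59.3340
  f4: (p5, p1, p0) → 139.8443
  f5: (p5, p4, p0) → 15.9056
  f6: (p5, p4, p1) → 39.2371
  f7: (p3, p2, p4) → 83.6661
  f8: (p3, p2, p6) → 79.2048
  f9: (p3, p4, p1) → 134.6208
  f10: (p3, p6, p1) → 58.8590
Σ area = 688.782

Euler characteristic 7−15+10 = 2 ✓

facets=10 area=688.782


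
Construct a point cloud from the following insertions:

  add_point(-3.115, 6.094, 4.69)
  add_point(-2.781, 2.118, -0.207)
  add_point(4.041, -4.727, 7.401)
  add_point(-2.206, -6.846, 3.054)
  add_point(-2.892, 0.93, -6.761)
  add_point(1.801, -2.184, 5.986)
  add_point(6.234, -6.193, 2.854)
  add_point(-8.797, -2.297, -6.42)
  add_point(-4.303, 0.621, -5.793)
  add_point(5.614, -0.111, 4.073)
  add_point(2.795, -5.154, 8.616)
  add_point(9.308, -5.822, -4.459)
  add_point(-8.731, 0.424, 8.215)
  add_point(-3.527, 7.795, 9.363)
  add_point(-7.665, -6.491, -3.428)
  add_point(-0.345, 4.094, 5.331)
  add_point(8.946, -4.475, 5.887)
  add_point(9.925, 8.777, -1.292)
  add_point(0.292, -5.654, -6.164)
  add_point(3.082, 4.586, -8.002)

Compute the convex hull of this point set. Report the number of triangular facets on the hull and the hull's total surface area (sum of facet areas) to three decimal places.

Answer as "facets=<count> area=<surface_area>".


Extreme-point indices: [0, 3, 6, 7, 10, 11, 12, 13, 14, 16, 17, 18, 19] — 13 of 20 on the boundary.

Per-facet area ½‖(b−a)×(c−a)‖:
  f1: (p0, p13, p7) → 19.7094
  f2: (p12, p13, p7) → 65.0934
  f3: (p19, p11, p17) → 65.0949
  f4: (p19, p0, p7) → 88.8729
  f5: (p19, p13, p17) → 89.0477
  f6: (p19, p0, p13) → 14.7730
  f7: (p14, p11, p3) → 58.0597
  f8: (p14, p12, p7) → 35.7502
  f9: (p14, p12, p3) → 46.7952
  f10: (p16, p13, p17) → 119.2198
  f11: (p16, p11, p17) → 73.5478
  f12: (p18, p14, p7) → 22.2605
  f13: (p18, p14, p11) → 19.6324
  f14: (p18, p19, p7) → 51.9843
  f15: (p18, p19, p11) → 48.3722
  f16: (p6, p11, p3) → 30.6489
  f17: (p6, p16, p11) → 16.2462
  f18: (p10, p12, p3) → 42.1554
  f19: (p10, p6, p3) → 24.6762
  f20: (p10, p6, p16) → 14.1478
  f21: (p10, p12, p13) → 57.4557
  f22: (p10, p16, p13) → 46.0742
Σ area = 1049.618

Euler characteristic 13−33+22 = 2 ✓

facets=22 area=1049.618


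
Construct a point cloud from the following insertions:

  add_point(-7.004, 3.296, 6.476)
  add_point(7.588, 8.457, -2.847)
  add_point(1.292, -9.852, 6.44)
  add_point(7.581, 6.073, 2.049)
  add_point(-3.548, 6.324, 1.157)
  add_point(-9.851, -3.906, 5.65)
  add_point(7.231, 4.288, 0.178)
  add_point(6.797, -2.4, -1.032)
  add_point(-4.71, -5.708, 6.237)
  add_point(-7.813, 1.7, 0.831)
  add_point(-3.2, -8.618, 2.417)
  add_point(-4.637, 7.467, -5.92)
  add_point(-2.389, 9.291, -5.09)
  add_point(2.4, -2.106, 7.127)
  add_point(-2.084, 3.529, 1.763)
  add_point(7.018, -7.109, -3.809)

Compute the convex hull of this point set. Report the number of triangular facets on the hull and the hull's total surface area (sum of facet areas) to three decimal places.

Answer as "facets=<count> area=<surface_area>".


facets=22 area=831.663

Points on the hull: [0, 1, 2, 3, 4, 5, 8, 9, 10, 11, 12, 13, 15] (13 of 16).

Per-facet area ½‖(b−a)×(c−a)‖:
  f1: (p15, p11, p1) → 97.8463
  f2: (p10, p11, p5) → 74.1397
  f3: (p10, p15, p11) → 105.1896
  f4: (p10, p2, p5) → 24.4870
  f5: (p10, p15, p2) → 35.8808
  f6: (p8, p2, p5) → 5.4871
  f7: (p8, p0, p5) → 21.3097
  f8: (p3, p15, p1) → 39.2822
  f9: (p3, p15, p2) → 86.4069
  f10: (p9, p11, p5) → 5.9185
  f11: (p9, p0, p5) → 21.1323
  f12: (p9, p0, p11) → 24.6206
  f13: (p12, p11, p1) → 10.4438
  f14: (p12, p0, p11) → 19.9702
  f15: (p13, p3, p2) → 27.7060
  f16: (p13, p3, p0) → 59.3870
  f17: (p13, p8, p2) → 25.7109
  f18: (p13, p8, p0) → 36.3654
  f19: (p4, p3, p0) → 35.6203
  f20: (p4, p12, p0) → 8.5621
  f21: (p4, p3, p1) → 30.3084
  f22: (p4, p12, p1) → 35.8883
Σ area = 831.663

Euler: V−E+F = 13−33+22 = 2.
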